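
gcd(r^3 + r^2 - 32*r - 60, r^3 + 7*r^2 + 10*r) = r^2 + 7*r + 10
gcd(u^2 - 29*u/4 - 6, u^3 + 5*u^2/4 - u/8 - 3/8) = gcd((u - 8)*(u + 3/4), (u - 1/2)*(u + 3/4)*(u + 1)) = u + 3/4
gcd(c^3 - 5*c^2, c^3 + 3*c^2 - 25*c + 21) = 1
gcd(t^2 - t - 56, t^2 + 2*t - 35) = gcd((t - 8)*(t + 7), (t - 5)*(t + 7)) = t + 7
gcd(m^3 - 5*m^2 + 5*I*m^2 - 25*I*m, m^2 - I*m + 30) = m + 5*I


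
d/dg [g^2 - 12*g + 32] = 2*g - 12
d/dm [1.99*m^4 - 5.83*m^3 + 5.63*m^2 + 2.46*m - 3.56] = 7.96*m^3 - 17.49*m^2 + 11.26*m + 2.46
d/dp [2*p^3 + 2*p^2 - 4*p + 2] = 6*p^2 + 4*p - 4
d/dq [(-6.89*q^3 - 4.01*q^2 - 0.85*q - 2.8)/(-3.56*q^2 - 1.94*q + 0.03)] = (24.5284*q^4 + 26.7332*q^3 + 4.1333*q^2 - 20.1766*q - 5.4575)/(12.6736*q^4 + 13.8128*q^3 + 3.55*q^2 - 0.1164*q + 0.0009)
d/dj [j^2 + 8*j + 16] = 2*j + 8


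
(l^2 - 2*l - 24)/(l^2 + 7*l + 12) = (l - 6)/(l + 3)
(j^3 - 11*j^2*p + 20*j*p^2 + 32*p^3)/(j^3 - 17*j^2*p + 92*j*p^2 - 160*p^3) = (-j - p)/(-j + 5*p)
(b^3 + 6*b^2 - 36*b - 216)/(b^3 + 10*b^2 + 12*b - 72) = (b - 6)/(b - 2)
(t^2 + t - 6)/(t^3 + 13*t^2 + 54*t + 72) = (t - 2)/(t^2 + 10*t + 24)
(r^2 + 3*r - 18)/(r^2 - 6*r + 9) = (r + 6)/(r - 3)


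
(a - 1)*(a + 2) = a^2 + a - 2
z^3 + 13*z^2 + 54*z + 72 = (z + 3)*(z + 4)*(z + 6)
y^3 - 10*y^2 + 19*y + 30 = (y - 6)*(y - 5)*(y + 1)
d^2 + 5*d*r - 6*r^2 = (d - r)*(d + 6*r)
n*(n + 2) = n^2 + 2*n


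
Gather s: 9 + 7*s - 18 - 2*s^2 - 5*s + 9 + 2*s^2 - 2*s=0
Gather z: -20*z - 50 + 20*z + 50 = 0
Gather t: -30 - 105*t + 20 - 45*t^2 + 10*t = -45*t^2 - 95*t - 10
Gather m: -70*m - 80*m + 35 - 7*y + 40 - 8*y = -150*m - 15*y + 75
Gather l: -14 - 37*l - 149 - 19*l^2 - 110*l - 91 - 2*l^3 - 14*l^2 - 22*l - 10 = -2*l^3 - 33*l^2 - 169*l - 264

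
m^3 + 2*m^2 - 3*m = m*(m - 1)*(m + 3)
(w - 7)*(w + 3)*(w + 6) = w^3 + 2*w^2 - 45*w - 126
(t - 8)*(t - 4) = t^2 - 12*t + 32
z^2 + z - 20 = (z - 4)*(z + 5)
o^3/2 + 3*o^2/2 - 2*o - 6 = (o/2 + 1)*(o - 2)*(o + 3)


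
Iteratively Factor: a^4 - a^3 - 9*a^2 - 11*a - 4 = (a - 4)*(a^3 + 3*a^2 + 3*a + 1) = (a - 4)*(a + 1)*(a^2 + 2*a + 1) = (a - 4)*(a + 1)^2*(a + 1)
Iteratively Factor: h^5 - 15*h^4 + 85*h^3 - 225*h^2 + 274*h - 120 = (h - 2)*(h^4 - 13*h^3 + 59*h^2 - 107*h + 60) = (h - 4)*(h - 2)*(h^3 - 9*h^2 + 23*h - 15) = (h - 4)*(h - 3)*(h - 2)*(h^2 - 6*h + 5) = (h - 5)*(h - 4)*(h - 3)*(h - 2)*(h - 1)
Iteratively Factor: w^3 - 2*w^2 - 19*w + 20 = (w - 1)*(w^2 - w - 20) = (w - 5)*(w - 1)*(w + 4)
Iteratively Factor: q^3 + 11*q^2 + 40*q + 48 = (q + 4)*(q^2 + 7*q + 12) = (q + 3)*(q + 4)*(q + 4)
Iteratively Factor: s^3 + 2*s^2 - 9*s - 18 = (s - 3)*(s^2 + 5*s + 6) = (s - 3)*(s + 3)*(s + 2)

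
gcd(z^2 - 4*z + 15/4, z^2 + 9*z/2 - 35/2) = z - 5/2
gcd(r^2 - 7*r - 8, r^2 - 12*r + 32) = r - 8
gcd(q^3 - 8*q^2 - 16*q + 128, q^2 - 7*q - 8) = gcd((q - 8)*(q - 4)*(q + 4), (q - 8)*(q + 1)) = q - 8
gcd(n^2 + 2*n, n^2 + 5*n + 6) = n + 2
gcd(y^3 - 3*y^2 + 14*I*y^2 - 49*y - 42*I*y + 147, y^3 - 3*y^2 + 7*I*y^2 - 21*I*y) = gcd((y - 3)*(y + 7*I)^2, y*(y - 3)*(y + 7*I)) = y^2 + y*(-3 + 7*I) - 21*I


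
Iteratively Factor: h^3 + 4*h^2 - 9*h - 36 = (h - 3)*(h^2 + 7*h + 12) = (h - 3)*(h + 3)*(h + 4)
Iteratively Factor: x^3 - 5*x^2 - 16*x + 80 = (x - 4)*(x^2 - x - 20) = (x - 5)*(x - 4)*(x + 4)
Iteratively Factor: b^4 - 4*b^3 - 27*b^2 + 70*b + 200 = (b + 4)*(b^3 - 8*b^2 + 5*b + 50) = (b - 5)*(b + 4)*(b^2 - 3*b - 10) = (b - 5)*(b + 2)*(b + 4)*(b - 5)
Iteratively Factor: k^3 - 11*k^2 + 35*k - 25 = (k - 5)*(k^2 - 6*k + 5) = (k - 5)^2*(k - 1)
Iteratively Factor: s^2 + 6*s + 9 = (s + 3)*(s + 3)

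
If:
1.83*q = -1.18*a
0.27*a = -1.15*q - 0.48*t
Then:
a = 1.01796268397265*t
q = -0.656391238845753*t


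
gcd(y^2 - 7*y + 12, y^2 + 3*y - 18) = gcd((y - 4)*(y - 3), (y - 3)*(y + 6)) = y - 3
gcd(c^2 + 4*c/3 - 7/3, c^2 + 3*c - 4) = c - 1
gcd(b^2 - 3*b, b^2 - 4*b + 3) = b - 3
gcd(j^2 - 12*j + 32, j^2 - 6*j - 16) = j - 8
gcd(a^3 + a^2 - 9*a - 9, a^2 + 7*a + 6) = a + 1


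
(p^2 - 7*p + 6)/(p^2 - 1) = (p - 6)/(p + 1)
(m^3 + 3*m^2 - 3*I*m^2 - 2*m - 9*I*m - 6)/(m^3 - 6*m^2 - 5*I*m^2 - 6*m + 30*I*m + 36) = (m^2 + m*(3 - I) - 3*I)/(m^2 - 3*m*(2 + I) + 18*I)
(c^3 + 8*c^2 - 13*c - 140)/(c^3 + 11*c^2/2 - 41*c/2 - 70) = 2*(c + 5)/(2*c + 5)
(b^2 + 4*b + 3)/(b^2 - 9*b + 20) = (b^2 + 4*b + 3)/(b^2 - 9*b + 20)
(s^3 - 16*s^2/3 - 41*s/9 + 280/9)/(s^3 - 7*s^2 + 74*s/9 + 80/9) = (3*s + 7)/(3*s + 2)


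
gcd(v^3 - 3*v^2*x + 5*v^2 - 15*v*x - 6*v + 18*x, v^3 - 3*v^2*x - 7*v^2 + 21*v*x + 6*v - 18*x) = -v^2 + 3*v*x + v - 3*x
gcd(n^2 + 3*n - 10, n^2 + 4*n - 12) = n - 2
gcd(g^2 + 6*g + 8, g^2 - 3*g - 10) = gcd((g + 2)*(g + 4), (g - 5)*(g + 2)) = g + 2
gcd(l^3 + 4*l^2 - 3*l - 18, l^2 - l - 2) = l - 2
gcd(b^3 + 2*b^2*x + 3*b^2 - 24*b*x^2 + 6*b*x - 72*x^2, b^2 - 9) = b + 3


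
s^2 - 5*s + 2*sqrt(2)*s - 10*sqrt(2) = (s - 5)*(s + 2*sqrt(2))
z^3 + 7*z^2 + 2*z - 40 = (z - 2)*(z + 4)*(z + 5)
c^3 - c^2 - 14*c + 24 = (c - 3)*(c - 2)*(c + 4)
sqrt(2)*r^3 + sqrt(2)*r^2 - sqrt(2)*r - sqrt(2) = (r - 1)*(r + 1)*(sqrt(2)*r + sqrt(2))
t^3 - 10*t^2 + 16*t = t*(t - 8)*(t - 2)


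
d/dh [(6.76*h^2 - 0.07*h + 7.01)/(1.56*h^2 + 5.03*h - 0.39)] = (34.112*h^2 - 27.144*h - 35.233)/(2.4336*h^4 + 15.6936*h^3 + 24.0841*h^2 - 3.9234*h + 0.1521)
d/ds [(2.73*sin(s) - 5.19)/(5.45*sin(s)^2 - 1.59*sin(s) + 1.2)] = (-14.8785*sin(s)^2 + 56.571*sin(s) - 4.9761)*cos(s)/(29.7025*sin(s)^4 - 17.331*sin(s)^3 + 15.6081*sin(s)^2 - 3.816*sin(s) + 1.44)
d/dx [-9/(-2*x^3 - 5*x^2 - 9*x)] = 9*(-6*x^2 - 10*x - 9)/(x^2*(2*x^2 + 5*x + 9)^2)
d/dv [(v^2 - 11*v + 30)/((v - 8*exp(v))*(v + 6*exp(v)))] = ((v - 8*exp(v))*(v + 6*exp(v))*(2*v - 11) - (v - 8*exp(v))*(6*exp(v) + 1)*(v^2 - 11*v + 30) + (v + 6*exp(v))*(8*exp(v) - 1)*(v^2 - 11*v + 30))/((v - 8*exp(v))^2*(v + 6*exp(v))^2)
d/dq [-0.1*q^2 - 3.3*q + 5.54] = -0.2*q - 3.3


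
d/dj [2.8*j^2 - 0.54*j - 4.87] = 5.6*j - 0.54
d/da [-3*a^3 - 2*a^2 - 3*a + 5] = -9*a^2 - 4*a - 3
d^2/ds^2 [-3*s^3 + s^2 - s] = 2 - 18*s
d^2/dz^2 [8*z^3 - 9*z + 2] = 48*z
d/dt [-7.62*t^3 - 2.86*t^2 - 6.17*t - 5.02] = -22.86*t^2 - 5.72*t - 6.17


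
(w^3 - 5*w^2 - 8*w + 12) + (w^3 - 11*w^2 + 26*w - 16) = 2*w^3 - 16*w^2 + 18*w - 4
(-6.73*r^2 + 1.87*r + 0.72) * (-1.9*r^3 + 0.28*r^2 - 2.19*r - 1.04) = 12.787*r^5 - 5.4374*r^4 + 13.8943*r^3 + 3.1055*r^2 - 3.5216*r - 0.7488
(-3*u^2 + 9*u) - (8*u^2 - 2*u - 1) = -11*u^2 + 11*u + 1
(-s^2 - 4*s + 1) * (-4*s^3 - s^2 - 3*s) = 4*s^5 + 17*s^4 + 3*s^3 + 11*s^2 - 3*s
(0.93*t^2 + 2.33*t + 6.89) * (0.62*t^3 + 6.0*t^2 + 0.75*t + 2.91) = 0.5766*t^5 + 7.0246*t^4 + 18.9493*t^3 + 45.7938*t^2 + 11.9478*t + 20.0499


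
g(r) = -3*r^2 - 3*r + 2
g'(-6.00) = 33.00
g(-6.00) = -88.00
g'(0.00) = -3.00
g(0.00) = 2.00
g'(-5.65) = 30.90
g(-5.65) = -76.82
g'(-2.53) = 12.18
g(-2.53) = -9.61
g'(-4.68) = 25.08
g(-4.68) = -49.67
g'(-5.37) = 29.22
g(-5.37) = -68.40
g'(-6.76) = 37.56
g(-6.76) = -114.81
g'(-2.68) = 13.08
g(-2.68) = -11.51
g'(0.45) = -5.70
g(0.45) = 0.04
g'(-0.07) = -2.58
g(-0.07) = 2.20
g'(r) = -6*r - 3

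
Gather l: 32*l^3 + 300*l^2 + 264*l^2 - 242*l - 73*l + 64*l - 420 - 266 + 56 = 32*l^3 + 564*l^2 - 251*l - 630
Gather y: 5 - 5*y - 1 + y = 4 - 4*y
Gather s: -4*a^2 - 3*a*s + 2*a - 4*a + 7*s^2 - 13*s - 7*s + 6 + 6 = -4*a^2 - 2*a + 7*s^2 + s*(-3*a - 20) + 12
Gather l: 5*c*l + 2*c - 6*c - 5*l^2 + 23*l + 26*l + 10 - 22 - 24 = -4*c - 5*l^2 + l*(5*c + 49) - 36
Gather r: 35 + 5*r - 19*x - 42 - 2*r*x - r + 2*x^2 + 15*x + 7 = r*(4 - 2*x) + 2*x^2 - 4*x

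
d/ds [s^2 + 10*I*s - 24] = 2*s + 10*I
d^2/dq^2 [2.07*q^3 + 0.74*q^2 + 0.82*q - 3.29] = 12.42*q + 1.48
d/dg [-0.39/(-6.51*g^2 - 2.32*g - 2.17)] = (-5.0778*g - 0.9048)/(6.51*g^2 + 2.32*g + 2.17)^2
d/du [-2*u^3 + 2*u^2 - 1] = 2*u*(2 - 3*u)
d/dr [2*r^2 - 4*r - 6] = 4*r - 4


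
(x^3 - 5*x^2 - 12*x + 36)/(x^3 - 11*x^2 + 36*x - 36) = (x + 3)/(x - 3)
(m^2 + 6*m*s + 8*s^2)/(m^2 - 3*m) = (m^2 + 6*m*s + 8*s^2)/(m*(m - 3))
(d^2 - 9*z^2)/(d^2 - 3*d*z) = (d + 3*z)/d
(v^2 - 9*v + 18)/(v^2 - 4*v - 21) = (-v^2 + 9*v - 18)/(-v^2 + 4*v + 21)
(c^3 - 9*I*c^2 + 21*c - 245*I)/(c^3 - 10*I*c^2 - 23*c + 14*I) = (c^2 - 2*I*c + 35)/(c^2 - 3*I*c - 2)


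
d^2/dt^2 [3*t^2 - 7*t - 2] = 6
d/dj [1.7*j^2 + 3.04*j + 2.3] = 3.4*j + 3.04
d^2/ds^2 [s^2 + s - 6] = 2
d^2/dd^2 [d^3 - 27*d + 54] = 6*d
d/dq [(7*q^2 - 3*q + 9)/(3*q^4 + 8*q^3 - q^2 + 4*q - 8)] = (-42*q^5 - 29*q^4 - 60*q^3 - 191*q^2 - 94*q - 12)/(9*q^8 + 48*q^7 + 58*q^6 + 8*q^5 + 17*q^4 - 136*q^3 + 32*q^2 - 64*q + 64)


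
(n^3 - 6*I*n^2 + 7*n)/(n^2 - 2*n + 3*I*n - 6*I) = n*(n^2 - 6*I*n + 7)/(n^2 + n*(-2 + 3*I) - 6*I)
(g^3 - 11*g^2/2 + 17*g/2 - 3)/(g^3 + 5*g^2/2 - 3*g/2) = (g^2 - 5*g + 6)/(g*(g + 3))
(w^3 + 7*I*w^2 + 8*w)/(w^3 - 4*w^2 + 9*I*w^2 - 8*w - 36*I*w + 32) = w*(w - I)/(w^2 + w*(-4 + I) - 4*I)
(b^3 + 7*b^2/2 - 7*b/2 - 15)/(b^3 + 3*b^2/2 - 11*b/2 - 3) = (2*b + 5)/(2*b + 1)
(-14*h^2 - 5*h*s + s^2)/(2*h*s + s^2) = (-7*h + s)/s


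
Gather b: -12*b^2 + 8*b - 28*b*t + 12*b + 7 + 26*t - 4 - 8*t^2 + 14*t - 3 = -12*b^2 + b*(20 - 28*t) - 8*t^2 + 40*t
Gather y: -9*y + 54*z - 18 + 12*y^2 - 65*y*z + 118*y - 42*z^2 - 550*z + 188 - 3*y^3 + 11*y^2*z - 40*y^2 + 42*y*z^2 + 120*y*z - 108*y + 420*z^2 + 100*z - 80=-3*y^3 + y^2*(11*z - 28) + y*(42*z^2 + 55*z + 1) + 378*z^2 - 396*z + 90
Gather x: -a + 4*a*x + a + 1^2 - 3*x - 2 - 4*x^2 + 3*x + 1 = 4*a*x - 4*x^2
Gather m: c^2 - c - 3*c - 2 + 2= c^2 - 4*c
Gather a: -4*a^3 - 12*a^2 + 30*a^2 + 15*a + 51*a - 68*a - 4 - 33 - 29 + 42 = -4*a^3 + 18*a^2 - 2*a - 24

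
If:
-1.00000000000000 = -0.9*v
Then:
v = 1.11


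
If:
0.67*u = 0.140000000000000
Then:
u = 0.21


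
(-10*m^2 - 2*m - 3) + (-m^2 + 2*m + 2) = -11*m^2 - 1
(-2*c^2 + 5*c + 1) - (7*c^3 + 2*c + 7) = -7*c^3 - 2*c^2 + 3*c - 6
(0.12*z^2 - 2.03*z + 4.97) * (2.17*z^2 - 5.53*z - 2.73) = 0.2604*z^4 - 5.0687*z^3 + 21.6832*z^2 - 21.9422*z - 13.5681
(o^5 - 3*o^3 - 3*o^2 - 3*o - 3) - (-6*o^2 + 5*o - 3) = o^5 - 3*o^3 + 3*o^2 - 8*o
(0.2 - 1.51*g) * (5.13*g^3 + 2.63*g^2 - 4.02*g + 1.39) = -7.7463*g^4 - 2.9453*g^3 + 6.5962*g^2 - 2.9029*g + 0.278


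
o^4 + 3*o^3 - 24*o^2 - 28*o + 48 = (o - 4)*(o - 1)*(o + 2)*(o + 6)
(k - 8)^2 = k^2 - 16*k + 64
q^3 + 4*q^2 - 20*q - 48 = (q - 4)*(q + 2)*(q + 6)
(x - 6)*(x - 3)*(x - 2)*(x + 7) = x^4 - 4*x^3 - 41*x^2 + 216*x - 252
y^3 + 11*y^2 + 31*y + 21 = (y + 1)*(y + 3)*(y + 7)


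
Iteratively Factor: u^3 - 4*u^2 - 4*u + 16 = (u - 4)*(u^2 - 4) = (u - 4)*(u - 2)*(u + 2)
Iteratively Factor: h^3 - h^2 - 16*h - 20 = (h + 2)*(h^2 - 3*h - 10) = (h - 5)*(h + 2)*(h + 2)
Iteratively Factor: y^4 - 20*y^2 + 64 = (y + 4)*(y^3 - 4*y^2 - 4*y + 16) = (y + 2)*(y + 4)*(y^2 - 6*y + 8) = (y - 2)*(y + 2)*(y + 4)*(y - 4)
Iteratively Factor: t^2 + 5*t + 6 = (t + 3)*(t + 2)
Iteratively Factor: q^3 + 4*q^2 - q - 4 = (q + 4)*(q^2 - 1) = (q + 1)*(q + 4)*(q - 1)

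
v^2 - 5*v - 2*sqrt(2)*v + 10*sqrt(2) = (v - 5)*(v - 2*sqrt(2))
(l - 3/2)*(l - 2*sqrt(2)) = l^2 - 2*sqrt(2)*l - 3*l/2 + 3*sqrt(2)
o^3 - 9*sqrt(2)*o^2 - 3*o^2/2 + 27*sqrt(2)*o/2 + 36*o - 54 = (o - 3/2)*(o - 6*sqrt(2))*(o - 3*sqrt(2))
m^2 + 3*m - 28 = (m - 4)*(m + 7)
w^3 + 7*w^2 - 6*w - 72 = (w - 3)*(w + 4)*(w + 6)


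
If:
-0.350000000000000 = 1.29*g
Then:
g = -0.27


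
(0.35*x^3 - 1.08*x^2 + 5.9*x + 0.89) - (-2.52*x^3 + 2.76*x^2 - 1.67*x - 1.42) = 2.87*x^3 - 3.84*x^2 + 7.57*x + 2.31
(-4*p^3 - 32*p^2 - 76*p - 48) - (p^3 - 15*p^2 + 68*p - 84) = -5*p^3 - 17*p^2 - 144*p + 36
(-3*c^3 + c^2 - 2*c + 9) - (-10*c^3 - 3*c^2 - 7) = 7*c^3 + 4*c^2 - 2*c + 16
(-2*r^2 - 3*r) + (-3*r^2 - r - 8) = -5*r^2 - 4*r - 8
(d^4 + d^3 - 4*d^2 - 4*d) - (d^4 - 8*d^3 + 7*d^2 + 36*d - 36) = 9*d^3 - 11*d^2 - 40*d + 36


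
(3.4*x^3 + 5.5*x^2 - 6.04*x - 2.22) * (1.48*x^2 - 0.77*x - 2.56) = 5.032*x^5 + 5.522*x^4 - 21.8782*x^3 - 12.7148*x^2 + 17.1718*x + 5.6832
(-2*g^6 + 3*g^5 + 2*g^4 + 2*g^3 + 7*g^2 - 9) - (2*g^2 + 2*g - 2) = -2*g^6 + 3*g^5 + 2*g^4 + 2*g^3 + 5*g^2 - 2*g - 7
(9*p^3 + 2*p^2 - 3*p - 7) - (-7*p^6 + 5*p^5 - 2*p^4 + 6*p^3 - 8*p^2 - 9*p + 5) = 7*p^6 - 5*p^5 + 2*p^4 + 3*p^3 + 10*p^2 + 6*p - 12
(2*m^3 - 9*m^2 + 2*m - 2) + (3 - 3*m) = 2*m^3 - 9*m^2 - m + 1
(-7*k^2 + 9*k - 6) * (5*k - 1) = -35*k^3 + 52*k^2 - 39*k + 6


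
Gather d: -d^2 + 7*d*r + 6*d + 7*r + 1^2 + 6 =-d^2 + d*(7*r + 6) + 7*r + 7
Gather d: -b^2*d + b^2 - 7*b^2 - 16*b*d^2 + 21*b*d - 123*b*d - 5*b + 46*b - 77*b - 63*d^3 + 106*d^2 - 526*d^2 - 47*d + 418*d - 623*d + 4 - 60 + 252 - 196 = -6*b^2 - 36*b - 63*d^3 + d^2*(-16*b - 420) + d*(-b^2 - 102*b - 252)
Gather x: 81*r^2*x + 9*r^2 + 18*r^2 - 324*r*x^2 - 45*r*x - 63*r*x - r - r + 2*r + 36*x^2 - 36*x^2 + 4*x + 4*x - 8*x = 27*r^2 - 324*r*x^2 + x*(81*r^2 - 108*r)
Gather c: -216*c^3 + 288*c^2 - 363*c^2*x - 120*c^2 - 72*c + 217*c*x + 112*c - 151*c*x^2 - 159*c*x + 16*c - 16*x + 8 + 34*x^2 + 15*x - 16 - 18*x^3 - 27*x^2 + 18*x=-216*c^3 + c^2*(168 - 363*x) + c*(-151*x^2 + 58*x + 56) - 18*x^3 + 7*x^2 + 17*x - 8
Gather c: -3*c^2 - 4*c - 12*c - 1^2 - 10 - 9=-3*c^2 - 16*c - 20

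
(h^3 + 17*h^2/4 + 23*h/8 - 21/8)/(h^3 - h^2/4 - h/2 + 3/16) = 2*(4*h^2 + 19*h + 21)/(8*h^2 + 2*h - 3)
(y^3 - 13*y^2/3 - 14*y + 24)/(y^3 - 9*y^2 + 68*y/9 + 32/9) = 3*(y^2 - 3*y - 18)/(3*y^2 - 23*y - 8)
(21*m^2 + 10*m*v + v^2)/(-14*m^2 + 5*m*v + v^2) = (3*m + v)/(-2*m + v)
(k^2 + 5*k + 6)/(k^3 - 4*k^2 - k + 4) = (k^2 + 5*k + 6)/(k^3 - 4*k^2 - k + 4)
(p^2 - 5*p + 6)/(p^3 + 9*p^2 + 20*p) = (p^2 - 5*p + 6)/(p*(p^2 + 9*p + 20))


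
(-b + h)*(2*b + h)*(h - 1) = -2*b^2*h + 2*b^2 + b*h^2 - b*h + h^3 - h^2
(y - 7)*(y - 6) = y^2 - 13*y + 42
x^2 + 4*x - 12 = (x - 2)*(x + 6)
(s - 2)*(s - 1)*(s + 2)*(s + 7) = s^4 + 6*s^3 - 11*s^2 - 24*s + 28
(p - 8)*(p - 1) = p^2 - 9*p + 8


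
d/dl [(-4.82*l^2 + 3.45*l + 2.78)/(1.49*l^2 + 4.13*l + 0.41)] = (-25.0471*l^2 - 12.2368*l - 10.0669)/(2.2201*l^4 + 12.3074*l^3 + 18.2787*l^2 + 3.3866*l + 0.1681)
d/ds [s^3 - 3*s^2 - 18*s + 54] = 3*s^2 - 6*s - 18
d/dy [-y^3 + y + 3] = 1 - 3*y^2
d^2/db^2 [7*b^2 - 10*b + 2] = 14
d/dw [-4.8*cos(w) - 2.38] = 4.8*sin(w)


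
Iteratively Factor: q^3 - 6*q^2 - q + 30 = (q - 3)*(q^2 - 3*q - 10) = (q - 3)*(q + 2)*(q - 5)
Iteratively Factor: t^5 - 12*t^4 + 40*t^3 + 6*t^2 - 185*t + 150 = (t - 3)*(t^4 - 9*t^3 + 13*t^2 + 45*t - 50) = (t - 3)*(t + 2)*(t^3 - 11*t^2 + 35*t - 25) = (t - 3)*(t - 1)*(t + 2)*(t^2 - 10*t + 25) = (t - 5)*(t - 3)*(t - 1)*(t + 2)*(t - 5)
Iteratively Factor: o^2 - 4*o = (o)*(o - 4)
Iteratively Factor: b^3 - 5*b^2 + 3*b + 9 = (b + 1)*(b^2 - 6*b + 9) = (b - 3)*(b + 1)*(b - 3)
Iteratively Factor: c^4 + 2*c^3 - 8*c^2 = (c + 4)*(c^3 - 2*c^2) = c*(c + 4)*(c^2 - 2*c) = c*(c - 2)*(c + 4)*(c)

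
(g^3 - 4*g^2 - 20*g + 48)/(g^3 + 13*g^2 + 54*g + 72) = (g^2 - 8*g + 12)/(g^2 + 9*g + 18)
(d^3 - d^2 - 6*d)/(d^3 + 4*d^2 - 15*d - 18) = d*(d + 2)/(d^2 + 7*d + 6)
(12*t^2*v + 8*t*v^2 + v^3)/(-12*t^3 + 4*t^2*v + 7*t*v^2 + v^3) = -v/(t - v)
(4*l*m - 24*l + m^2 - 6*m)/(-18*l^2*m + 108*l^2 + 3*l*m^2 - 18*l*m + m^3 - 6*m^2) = (-4*l - m)/(18*l^2 - 3*l*m - m^2)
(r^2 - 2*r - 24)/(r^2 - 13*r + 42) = (r + 4)/(r - 7)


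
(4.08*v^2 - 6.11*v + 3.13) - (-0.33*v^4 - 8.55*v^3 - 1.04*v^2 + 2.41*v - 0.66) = 0.33*v^4 + 8.55*v^3 + 5.12*v^2 - 8.52*v + 3.79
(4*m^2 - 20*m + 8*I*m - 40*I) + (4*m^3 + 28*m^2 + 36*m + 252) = 4*m^3 + 32*m^2 + 16*m + 8*I*m + 252 - 40*I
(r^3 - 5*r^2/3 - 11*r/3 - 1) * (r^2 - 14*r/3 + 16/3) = r^5 - 19*r^4/3 + 85*r^3/9 + 65*r^2/9 - 134*r/9 - 16/3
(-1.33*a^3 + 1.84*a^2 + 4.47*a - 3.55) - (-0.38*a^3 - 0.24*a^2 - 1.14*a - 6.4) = -0.95*a^3 + 2.08*a^2 + 5.61*a + 2.85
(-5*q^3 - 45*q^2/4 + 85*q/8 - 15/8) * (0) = 0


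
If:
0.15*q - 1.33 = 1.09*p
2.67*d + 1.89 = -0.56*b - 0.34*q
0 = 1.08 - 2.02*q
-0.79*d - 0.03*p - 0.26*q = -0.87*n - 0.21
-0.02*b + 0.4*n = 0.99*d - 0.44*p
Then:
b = 0.60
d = -0.90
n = -0.94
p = -1.15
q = 0.53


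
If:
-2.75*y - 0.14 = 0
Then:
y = -0.05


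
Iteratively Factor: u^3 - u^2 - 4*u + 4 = (u - 2)*(u^2 + u - 2) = (u - 2)*(u - 1)*(u + 2)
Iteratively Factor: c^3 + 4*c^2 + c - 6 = (c - 1)*(c^2 + 5*c + 6) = (c - 1)*(c + 3)*(c + 2)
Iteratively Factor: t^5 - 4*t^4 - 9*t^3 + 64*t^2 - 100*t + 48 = (t - 2)*(t^4 - 2*t^3 - 13*t^2 + 38*t - 24) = (t - 2)^2*(t^3 - 13*t + 12) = (t - 2)^2*(t - 1)*(t^2 + t - 12) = (t - 3)*(t - 2)^2*(t - 1)*(t + 4)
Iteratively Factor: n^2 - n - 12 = (n + 3)*(n - 4)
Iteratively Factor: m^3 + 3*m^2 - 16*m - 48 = (m + 4)*(m^2 - m - 12) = (m - 4)*(m + 4)*(m + 3)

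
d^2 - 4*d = d*(d - 4)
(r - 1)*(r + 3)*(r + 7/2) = r^3 + 11*r^2/2 + 4*r - 21/2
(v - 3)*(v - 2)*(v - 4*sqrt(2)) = v^3 - 4*sqrt(2)*v^2 - 5*v^2 + 6*v + 20*sqrt(2)*v - 24*sqrt(2)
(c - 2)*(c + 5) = c^2 + 3*c - 10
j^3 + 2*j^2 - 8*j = j*(j - 2)*(j + 4)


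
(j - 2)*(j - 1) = j^2 - 3*j + 2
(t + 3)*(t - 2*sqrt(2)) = t^2 - 2*sqrt(2)*t + 3*t - 6*sqrt(2)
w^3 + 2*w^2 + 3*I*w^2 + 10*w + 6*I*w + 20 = (w + 2)*(w - 2*I)*(w + 5*I)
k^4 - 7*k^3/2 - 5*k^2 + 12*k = k*(k - 4)*(k - 3/2)*(k + 2)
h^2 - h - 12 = (h - 4)*(h + 3)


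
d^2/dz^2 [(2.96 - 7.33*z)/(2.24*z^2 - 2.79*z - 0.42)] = ((4.48*z - 2.79)*(7.33*z - 2.96)*(8.96*z - 5.58) + (98.5152*z - 54.1622)*(-2.24*z^2 + 2.79*z + 0.42))/(-2.24*z^2 + 2.79*z + 0.42)^3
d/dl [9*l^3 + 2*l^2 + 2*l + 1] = 27*l^2 + 4*l + 2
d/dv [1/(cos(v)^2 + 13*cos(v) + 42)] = (2*cos(v) + 13)*sin(v)/(cos(v)^2 + 13*cos(v) + 42)^2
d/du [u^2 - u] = 2*u - 1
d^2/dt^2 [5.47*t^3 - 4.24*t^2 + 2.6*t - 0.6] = 32.82*t - 8.48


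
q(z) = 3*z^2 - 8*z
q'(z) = 6*z - 8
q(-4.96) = 113.48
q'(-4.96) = -37.76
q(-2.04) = 28.80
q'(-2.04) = -20.24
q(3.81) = 13.07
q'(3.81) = 14.86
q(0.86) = -4.66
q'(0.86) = -2.84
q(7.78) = 119.35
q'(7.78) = 38.68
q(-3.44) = 63.02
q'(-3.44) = -28.64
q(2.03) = -3.88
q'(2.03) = 4.18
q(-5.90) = 151.63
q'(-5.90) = -43.40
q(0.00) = 0.00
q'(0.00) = -8.00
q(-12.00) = 528.00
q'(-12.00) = -80.00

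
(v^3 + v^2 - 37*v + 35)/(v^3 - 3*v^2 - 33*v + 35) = (v^2 + 2*v - 35)/(v^2 - 2*v - 35)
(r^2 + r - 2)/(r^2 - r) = (r + 2)/r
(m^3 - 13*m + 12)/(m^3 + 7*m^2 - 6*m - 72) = (m - 1)/(m + 6)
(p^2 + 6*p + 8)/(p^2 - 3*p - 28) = (p + 2)/(p - 7)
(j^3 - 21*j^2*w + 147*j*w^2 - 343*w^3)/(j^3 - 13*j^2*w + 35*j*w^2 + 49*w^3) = (j - 7*w)/(j + w)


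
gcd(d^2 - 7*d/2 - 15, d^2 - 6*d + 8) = 1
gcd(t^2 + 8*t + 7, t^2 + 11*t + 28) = t + 7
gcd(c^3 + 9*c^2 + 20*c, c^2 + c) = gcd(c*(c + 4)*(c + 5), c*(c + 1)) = c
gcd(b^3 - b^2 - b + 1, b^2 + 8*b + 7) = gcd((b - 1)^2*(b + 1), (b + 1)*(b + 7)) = b + 1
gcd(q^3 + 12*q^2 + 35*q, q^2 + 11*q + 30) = q + 5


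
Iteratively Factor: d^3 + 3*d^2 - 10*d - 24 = (d + 4)*(d^2 - d - 6) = (d + 2)*(d + 4)*(d - 3)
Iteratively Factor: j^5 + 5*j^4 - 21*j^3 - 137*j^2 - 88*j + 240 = (j - 1)*(j^4 + 6*j^3 - 15*j^2 - 152*j - 240) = (j - 1)*(j + 4)*(j^3 + 2*j^2 - 23*j - 60) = (j - 1)*(j + 3)*(j + 4)*(j^2 - j - 20) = (j - 1)*(j + 3)*(j + 4)^2*(j - 5)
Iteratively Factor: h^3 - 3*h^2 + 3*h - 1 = (h - 1)*(h^2 - 2*h + 1) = (h - 1)^2*(h - 1)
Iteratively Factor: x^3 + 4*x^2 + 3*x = (x + 1)*(x^2 + 3*x) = x*(x + 1)*(x + 3)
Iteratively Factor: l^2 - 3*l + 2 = (l - 2)*(l - 1)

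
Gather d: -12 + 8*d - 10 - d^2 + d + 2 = -d^2 + 9*d - 20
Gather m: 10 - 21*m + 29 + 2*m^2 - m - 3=2*m^2 - 22*m + 36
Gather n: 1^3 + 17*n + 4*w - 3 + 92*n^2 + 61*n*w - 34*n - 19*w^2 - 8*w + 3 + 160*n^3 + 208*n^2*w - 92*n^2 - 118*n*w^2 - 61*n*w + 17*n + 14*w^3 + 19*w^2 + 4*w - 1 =160*n^3 + 208*n^2*w - 118*n*w^2 + 14*w^3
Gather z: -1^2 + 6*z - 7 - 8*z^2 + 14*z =-8*z^2 + 20*z - 8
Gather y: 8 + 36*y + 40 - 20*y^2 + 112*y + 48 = -20*y^2 + 148*y + 96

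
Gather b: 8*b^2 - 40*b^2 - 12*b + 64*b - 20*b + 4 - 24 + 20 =-32*b^2 + 32*b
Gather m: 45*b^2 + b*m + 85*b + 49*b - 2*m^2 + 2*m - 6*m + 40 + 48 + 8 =45*b^2 + 134*b - 2*m^2 + m*(b - 4) + 96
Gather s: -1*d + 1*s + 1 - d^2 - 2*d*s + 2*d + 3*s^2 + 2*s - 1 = -d^2 + d + 3*s^2 + s*(3 - 2*d)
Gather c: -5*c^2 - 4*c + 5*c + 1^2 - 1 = -5*c^2 + c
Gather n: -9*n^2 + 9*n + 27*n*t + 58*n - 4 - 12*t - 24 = -9*n^2 + n*(27*t + 67) - 12*t - 28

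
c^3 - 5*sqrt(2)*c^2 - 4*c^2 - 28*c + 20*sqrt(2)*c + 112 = (c - 4)*(c - 7*sqrt(2))*(c + 2*sqrt(2))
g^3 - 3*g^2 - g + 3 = (g - 3)*(g - 1)*(g + 1)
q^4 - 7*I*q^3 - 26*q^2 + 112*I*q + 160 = (q - 4)*(q + 4)*(q - 5*I)*(q - 2*I)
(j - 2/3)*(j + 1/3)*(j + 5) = j^3 + 14*j^2/3 - 17*j/9 - 10/9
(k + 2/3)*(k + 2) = k^2 + 8*k/3 + 4/3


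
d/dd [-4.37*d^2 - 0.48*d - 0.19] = -8.74*d - 0.48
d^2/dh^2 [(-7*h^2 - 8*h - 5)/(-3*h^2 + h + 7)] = 2*(93*h^3 + 576*h^2 + 459*h + 397)/(27*h^6 - 27*h^5 - 180*h^4 + 125*h^3 + 420*h^2 - 147*h - 343)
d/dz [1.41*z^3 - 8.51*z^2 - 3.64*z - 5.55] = 4.23*z^2 - 17.02*z - 3.64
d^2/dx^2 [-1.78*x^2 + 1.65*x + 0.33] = -3.56000000000000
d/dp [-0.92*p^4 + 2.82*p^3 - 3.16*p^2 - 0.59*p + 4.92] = -3.68*p^3 + 8.46*p^2 - 6.32*p - 0.59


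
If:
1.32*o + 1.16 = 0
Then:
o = -0.88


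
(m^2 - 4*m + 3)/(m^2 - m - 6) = (m - 1)/(m + 2)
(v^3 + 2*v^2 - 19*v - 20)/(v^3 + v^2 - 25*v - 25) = (v - 4)/(v - 5)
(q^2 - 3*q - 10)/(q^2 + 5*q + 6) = (q - 5)/(q + 3)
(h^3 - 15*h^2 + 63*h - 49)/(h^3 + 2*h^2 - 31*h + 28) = (h^2 - 14*h + 49)/(h^2 + 3*h - 28)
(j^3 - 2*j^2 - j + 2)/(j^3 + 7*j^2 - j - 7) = (j - 2)/(j + 7)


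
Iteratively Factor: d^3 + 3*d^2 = (d + 3)*(d^2) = d*(d + 3)*(d)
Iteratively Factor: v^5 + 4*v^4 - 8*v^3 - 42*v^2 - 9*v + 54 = (v + 3)*(v^4 + v^3 - 11*v^2 - 9*v + 18) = (v - 1)*(v + 3)*(v^3 + 2*v^2 - 9*v - 18) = (v - 1)*(v + 2)*(v + 3)*(v^2 - 9) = (v - 1)*(v + 2)*(v + 3)^2*(v - 3)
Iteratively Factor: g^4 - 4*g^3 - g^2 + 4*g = (g - 4)*(g^3 - g) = (g - 4)*(g - 1)*(g^2 + g) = g*(g - 4)*(g - 1)*(g + 1)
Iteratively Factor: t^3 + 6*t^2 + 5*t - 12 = (t + 3)*(t^2 + 3*t - 4) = (t + 3)*(t + 4)*(t - 1)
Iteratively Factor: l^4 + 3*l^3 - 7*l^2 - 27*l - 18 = (l + 2)*(l^3 + l^2 - 9*l - 9) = (l + 1)*(l + 2)*(l^2 - 9) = (l + 1)*(l + 2)*(l + 3)*(l - 3)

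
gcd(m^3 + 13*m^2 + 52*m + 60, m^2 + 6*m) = m + 6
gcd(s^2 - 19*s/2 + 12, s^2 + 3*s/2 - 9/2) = s - 3/2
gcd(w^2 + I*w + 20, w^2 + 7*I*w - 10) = w + 5*I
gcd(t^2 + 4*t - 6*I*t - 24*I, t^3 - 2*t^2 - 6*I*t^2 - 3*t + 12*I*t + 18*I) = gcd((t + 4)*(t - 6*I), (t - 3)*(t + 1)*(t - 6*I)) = t - 6*I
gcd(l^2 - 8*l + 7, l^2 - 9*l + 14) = l - 7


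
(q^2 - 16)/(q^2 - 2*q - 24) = (q - 4)/(q - 6)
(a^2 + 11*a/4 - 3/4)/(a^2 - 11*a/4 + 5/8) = 2*(a + 3)/(2*a - 5)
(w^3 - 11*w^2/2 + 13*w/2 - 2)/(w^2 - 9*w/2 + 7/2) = (2*w^2 - 9*w + 4)/(2*w - 7)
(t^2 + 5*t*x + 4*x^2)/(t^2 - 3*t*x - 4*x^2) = (-t - 4*x)/(-t + 4*x)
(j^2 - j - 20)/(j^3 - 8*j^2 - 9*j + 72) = (j^2 - j - 20)/(j^3 - 8*j^2 - 9*j + 72)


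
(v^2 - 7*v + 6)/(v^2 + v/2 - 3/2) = 2*(v - 6)/(2*v + 3)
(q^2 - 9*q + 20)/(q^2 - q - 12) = (q - 5)/(q + 3)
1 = 1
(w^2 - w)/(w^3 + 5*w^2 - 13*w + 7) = w/(w^2 + 6*w - 7)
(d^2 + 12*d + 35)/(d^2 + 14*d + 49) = (d + 5)/(d + 7)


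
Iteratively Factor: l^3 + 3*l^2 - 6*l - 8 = (l + 4)*(l^2 - l - 2) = (l - 2)*(l + 4)*(l + 1)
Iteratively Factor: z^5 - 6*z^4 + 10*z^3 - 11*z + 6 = (z - 1)*(z^4 - 5*z^3 + 5*z^2 + 5*z - 6) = (z - 3)*(z - 1)*(z^3 - 2*z^2 - z + 2) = (z - 3)*(z - 2)*(z - 1)*(z^2 - 1) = (z - 3)*(z - 2)*(z - 1)^2*(z + 1)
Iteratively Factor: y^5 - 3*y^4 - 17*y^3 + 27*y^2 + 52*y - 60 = (y - 1)*(y^4 - 2*y^3 - 19*y^2 + 8*y + 60) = (y - 5)*(y - 1)*(y^3 + 3*y^2 - 4*y - 12) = (y - 5)*(y - 1)*(y + 2)*(y^2 + y - 6) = (y - 5)*(y - 1)*(y + 2)*(y + 3)*(y - 2)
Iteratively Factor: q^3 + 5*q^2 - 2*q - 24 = (q + 3)*(q^2 + 2*q - 8) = (q - 2)*(q + 3)*(q + 4)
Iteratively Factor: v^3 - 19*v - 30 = (v + 3)*(v^2 - 3*v - 10) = (v - 5)*(v + 3)*(v + 2)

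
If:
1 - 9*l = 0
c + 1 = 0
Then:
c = -1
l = 1/9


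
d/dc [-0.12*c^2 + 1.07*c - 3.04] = 1.07 - 0.24*c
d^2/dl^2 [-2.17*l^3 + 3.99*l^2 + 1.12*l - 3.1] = 7.98 - 13.02*l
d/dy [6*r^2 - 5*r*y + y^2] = -5*r + 2*y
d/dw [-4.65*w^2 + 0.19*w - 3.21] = 0.19 - 9.3*w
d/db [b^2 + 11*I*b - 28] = 2*b + 11*I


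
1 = 1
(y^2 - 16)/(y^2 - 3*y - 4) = (y + 4)/(y + 1)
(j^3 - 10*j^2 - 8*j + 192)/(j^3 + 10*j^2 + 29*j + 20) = (j^2 - 14*j + 48)/(j^2 + 6*j + 5)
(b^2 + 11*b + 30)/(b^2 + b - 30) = (b + 5)/(b - 5)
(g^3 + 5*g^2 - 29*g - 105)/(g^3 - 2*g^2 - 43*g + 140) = (g + 3)/(g - 4)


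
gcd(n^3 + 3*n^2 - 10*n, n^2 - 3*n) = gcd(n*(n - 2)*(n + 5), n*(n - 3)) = n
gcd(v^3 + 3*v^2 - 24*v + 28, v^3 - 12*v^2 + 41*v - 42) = v - 2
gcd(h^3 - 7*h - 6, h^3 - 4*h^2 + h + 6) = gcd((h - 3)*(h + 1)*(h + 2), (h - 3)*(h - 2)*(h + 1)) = h^2 - 2*h - 3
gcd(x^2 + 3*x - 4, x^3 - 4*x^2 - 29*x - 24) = 1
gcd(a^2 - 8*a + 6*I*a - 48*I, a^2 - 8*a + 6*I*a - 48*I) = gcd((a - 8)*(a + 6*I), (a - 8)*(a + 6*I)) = a^2 + a*(-8 + 6*I) - 48*I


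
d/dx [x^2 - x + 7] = 2*x - 1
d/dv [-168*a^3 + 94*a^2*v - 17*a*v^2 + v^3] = 94*a^2 - 34*a*v + 3*v^2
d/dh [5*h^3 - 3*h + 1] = 15*h^2 - 3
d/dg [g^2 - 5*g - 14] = 2*g - 5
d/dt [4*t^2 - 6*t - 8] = 8*t - 6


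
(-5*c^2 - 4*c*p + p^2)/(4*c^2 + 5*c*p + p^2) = (-5*c + p)/(4*c + p)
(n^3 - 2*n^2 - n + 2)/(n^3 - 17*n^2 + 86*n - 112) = (n^2 - 1)/(n^2 - 15*n + 56)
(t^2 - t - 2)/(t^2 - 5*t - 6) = (t - 2)/(t - 6)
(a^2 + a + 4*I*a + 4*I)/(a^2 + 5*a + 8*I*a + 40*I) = (a^2 + a*(1 + 4*I) + 4*I)/(a^2 + a*(5 + 8*I) + 40*I)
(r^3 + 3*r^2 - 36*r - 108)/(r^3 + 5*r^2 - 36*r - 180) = (r + 3)/(r + 5)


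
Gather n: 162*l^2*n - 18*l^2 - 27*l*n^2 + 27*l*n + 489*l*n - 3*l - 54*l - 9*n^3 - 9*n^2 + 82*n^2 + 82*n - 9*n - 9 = -18*l^2 - 57*l - 9*n^3 + n^2*(73 - 27*l) + n*(162*l^2 + 516*l + 73) - 9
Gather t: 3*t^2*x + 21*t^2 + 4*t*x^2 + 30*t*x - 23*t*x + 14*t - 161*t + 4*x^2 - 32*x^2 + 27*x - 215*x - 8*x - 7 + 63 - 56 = t^2*(3*x + 21) + t*(4*x^2 + 7*x - 147) - 28*x^2 - 196*x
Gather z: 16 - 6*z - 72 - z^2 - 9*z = -z^2 - 15*z - 56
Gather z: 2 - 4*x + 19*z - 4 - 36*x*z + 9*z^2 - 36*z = -4*x + 9*z^2 + z*(-36*x - 17) - 2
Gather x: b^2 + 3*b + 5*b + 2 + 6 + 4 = b^2 + 8*b + 12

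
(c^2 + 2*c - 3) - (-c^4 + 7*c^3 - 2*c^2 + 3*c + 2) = c^4 - 7*c^3 + 3*c^2 - c - 5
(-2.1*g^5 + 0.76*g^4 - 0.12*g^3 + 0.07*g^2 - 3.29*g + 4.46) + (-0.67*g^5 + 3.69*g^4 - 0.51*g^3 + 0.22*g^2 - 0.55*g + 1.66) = -2.77*g^5 + 4.45*g^4 - 0.63*g^3 + 0.29*g^2 - 3.84*g + 6.12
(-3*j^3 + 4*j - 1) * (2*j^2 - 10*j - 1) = -6*j^5 + 30*j^4 + 11*j^3 - 42*j^2 + 6*j + 1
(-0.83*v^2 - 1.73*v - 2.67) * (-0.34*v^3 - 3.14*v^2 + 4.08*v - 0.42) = 0.2822*v^5 + 3.1944*v^4 + 2.9536*v^3 + 1.674*v^2 - 10.167*v + 1.1214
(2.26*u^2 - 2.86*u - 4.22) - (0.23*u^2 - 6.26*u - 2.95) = 2.03*u^2 + 3.4*u - 1.27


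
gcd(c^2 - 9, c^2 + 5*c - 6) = 1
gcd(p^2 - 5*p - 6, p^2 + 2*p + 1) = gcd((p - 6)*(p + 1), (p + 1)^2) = p + 1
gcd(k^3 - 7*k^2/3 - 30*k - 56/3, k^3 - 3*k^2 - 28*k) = k^2 - 3*k - 28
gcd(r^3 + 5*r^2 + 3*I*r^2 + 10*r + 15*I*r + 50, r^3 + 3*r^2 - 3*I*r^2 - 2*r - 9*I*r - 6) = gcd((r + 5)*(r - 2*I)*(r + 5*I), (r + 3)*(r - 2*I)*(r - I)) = r - 2*I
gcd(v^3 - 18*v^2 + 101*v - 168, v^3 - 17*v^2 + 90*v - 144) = v^2 - 11*v + 24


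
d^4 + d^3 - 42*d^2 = d^2*(d - 6)*(d + 7)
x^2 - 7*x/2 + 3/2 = (x - 3)*(x - 1/2)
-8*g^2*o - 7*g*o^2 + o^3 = o*(-8*g + o)*(g + o)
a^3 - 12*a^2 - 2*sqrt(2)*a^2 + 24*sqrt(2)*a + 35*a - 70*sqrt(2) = (a - 7)*(a - 5)*(a - 2*sqrt(2))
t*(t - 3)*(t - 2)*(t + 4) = t^4 - t^3 - 14*t^2 + 24*t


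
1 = 1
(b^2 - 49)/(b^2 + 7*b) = (b - 7)/b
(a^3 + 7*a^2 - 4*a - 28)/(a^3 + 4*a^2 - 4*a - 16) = (a + 7)/(a + 4)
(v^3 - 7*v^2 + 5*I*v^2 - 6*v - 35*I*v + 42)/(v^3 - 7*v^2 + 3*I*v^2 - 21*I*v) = (v + 2*I)/v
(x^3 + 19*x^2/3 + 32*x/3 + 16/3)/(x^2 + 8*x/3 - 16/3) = (3*x^2 + 7*x + 4)/(3*x - 4)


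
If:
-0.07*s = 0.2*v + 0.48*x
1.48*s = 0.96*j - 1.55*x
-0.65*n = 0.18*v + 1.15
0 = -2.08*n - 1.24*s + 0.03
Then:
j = 0.136225952645209*x + 3.96752450980392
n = 0.571672500640314*x - 1.5197963800905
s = 2.57352941176471 - 0.958934517203108*x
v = -2.06437291897891*x - 0.900735294117647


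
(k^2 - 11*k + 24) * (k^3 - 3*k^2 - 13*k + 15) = k^5 - 14*k^4 + 44*k^3 + 86*k^2 - 477*k + 360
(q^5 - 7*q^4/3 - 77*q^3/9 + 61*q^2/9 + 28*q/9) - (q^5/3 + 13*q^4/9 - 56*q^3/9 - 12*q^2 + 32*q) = 2*q^5/3 - 34*q^4/9 - 7*q^3/3 + 169*q^2/9 - 260*q/9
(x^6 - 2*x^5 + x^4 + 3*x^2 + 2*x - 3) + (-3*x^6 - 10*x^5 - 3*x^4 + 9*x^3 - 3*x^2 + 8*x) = -2*x^6 - 12*x^5 - 2*x^4 + 9*x^3 + 10*x - 3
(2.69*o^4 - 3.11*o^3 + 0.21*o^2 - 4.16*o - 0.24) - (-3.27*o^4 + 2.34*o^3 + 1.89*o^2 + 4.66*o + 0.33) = 5.96*o^4 - 5.45*o^3 - 1.68*o^2 - 8.82*o - 0.57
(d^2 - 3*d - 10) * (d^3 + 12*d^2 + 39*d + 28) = d^5 + 9*d^4 - 7*d^3 - 209*d^2 - 474*d - 280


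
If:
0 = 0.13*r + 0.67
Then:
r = -5.15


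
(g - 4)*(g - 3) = g^2 - 7*g + 12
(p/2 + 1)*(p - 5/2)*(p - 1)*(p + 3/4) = p^4/2 - 3*p^3/8 - 45*p^2/16 + 13*p/16 + 15/8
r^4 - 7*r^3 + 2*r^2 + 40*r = r*(r - 5)*(r - 4)*(r + 2)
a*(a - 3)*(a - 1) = a^3 - 4*a^2 + 3*a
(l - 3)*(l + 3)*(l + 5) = l^3 + 5*l^2 - 9*l - 45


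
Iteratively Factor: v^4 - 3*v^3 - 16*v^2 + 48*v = (v)*(v^3 - 3*v^2 - 16*v + 48) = v*(v + 4)*(v^2 - 7*v + 12) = v*(v - 3)*(v + 4)*(v - 4)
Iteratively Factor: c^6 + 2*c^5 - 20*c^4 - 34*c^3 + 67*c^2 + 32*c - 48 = (c + 3)*(c^5 - c^4 - 17*c^3 + 17*c^2 + 16*c - 16) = (c - 1)*(c + 3)*(c^4 - 17*c^2 + 16) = (c - 1)^2*(c + 3)*(c^3 + c^2 - 16*c - 16) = (c - 1)^2*(c + 3)*(c + 4)*(c^2 - 3*c - 4) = (c - 4)*(c - 1)^2*(c + 3)*(c + 4)*(c + 1)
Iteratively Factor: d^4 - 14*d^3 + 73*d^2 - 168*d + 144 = (d - 4)*(d^3 - 10*d^2 + 33*d - 36) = (d - 4)^2*(d^2 - 6*d + 9) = (d - 4)^2*(d - 3)*(d - 3)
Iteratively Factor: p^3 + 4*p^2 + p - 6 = (p + 3)*(p^2 + p - 2) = (p + 2)*(p + 3)*(p - 1)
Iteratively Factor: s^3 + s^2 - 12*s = (s - 3)*(s^2 + 4*s) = s*(s - 3)*(s + 4)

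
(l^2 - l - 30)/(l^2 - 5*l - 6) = (l + 5)/(l + 1)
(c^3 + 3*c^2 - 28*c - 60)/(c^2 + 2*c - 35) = (c^2 + 8*c + 12)/(c + 7)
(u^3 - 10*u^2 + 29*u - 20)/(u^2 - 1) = (u^2 - 9*u + 20)/(u + 1)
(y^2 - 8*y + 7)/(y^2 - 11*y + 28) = (y - 1)/(y - 4)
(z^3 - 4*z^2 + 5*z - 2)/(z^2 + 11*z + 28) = (z^3 - 4*z^2 + 5*z - 2)/(z^2 + 11*z + 28)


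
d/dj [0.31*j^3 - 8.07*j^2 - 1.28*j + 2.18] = 0.93*j^2 - 16.14*j - 1.28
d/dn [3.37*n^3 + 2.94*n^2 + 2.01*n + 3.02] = 10.11*n^2 + 5.88*n + 2.01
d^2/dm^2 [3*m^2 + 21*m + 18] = 6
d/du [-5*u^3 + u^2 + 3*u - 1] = -15*u^2 + 2*u + 3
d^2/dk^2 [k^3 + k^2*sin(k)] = -k^2*sin(k) + 4*k*cos(k) + 6*k + 2*sin(k)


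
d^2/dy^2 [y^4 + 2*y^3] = 12*y*(y + 1)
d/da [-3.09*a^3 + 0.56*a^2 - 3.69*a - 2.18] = -9.27*a^2 + 1.12*a - 3.69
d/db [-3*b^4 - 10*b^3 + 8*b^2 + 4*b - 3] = -12*b^3 - 30*b^2 + 16*b + 4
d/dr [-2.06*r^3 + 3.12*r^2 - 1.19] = r*(6.24 - 6.18*r)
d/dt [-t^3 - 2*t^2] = t*(-3*t - 4)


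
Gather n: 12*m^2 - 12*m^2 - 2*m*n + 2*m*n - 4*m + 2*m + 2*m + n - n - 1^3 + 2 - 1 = 0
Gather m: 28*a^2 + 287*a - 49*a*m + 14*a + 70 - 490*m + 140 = 28*a^2 + 301*a + m*(-49*a - 490) + 210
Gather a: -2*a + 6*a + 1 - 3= 4*a - 2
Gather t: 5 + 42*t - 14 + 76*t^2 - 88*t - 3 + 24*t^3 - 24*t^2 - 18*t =24*t^3 + 52*t^2 - 64*t - 12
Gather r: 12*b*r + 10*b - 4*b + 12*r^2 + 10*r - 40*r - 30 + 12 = 6*b + 12*r^2 + r*(12*b - 30) - 18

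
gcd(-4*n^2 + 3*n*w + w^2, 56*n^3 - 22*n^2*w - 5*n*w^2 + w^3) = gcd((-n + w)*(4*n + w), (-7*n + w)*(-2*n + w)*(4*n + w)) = 4*n + w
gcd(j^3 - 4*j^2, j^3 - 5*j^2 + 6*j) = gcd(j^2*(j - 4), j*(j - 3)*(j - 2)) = j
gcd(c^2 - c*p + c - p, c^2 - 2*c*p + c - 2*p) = c + 1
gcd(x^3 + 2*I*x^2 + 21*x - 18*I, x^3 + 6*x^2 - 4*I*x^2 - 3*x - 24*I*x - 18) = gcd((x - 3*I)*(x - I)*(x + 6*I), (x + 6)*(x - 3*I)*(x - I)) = x^2 - 4*I*x - 3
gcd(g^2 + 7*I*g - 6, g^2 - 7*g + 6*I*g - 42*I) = g + 6*I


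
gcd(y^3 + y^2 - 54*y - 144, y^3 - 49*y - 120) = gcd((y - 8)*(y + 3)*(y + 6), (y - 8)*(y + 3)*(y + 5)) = y^2 - 5*y - 24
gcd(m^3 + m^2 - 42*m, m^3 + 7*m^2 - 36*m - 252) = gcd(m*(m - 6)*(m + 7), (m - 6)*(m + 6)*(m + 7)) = m^2 + m - 42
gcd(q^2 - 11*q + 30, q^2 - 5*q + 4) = 1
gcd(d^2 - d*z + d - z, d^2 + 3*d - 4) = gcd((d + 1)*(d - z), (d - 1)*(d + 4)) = 1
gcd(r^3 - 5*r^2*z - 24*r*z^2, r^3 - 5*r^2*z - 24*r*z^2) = -r^3 + 5*r^2*z + 24*r*z^2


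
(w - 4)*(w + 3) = w^2 - w - 12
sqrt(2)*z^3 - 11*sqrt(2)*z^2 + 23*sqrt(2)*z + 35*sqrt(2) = (z - 7)*(z - 5)*(sqrt(2)*z + sqrt(2))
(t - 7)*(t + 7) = t^2 - 49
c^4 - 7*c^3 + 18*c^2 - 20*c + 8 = (c - 2)^3*(c - 1)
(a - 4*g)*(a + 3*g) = a^2 - a*g - 12*g^2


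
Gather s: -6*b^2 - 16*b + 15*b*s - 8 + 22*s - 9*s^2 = -6*b^2 - 16*b - 9*s^2 + s*(15*b + 22) - 8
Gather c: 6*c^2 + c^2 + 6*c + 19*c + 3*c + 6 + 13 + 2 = 7*c^2 + 28*c + 21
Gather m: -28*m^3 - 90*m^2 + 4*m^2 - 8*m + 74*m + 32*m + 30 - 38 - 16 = -28*m^3 - 86*m^2 + 98*m - 24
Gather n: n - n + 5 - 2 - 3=0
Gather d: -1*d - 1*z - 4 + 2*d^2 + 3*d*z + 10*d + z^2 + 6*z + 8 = 2*d^2 + d*(3*z + 9) + z^2 + 5*z + 4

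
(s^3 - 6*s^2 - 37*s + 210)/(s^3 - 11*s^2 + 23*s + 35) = (s + 6)/(s + 1)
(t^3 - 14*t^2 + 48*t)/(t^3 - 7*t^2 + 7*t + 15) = t*(t^2 - 14*t + 48)/(t^3 - 7*t^2 + 7*t + 15)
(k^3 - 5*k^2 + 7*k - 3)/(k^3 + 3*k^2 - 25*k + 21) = (k - 1)/(k + 7)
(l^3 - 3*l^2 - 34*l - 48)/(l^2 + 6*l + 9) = (l^2 - 6*l - 16)/(l + 3)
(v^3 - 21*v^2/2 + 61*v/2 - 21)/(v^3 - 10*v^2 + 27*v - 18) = (v - 7/2)/(v - 3)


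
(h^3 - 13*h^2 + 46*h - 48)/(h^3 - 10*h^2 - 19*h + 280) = (h^2 - 5*h + 6)/(h^2 - 2*h - 35)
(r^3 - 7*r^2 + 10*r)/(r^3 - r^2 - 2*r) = (r - 5)/(r + 1)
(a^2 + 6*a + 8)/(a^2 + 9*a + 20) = (a + 2)/(a + 5)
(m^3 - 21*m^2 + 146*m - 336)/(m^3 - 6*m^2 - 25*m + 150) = (m^2 - 15*m + 56)/(m^2 - 25)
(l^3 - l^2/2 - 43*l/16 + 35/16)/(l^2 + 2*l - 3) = (l^2 + l/2 - 35/16)/(l + 3)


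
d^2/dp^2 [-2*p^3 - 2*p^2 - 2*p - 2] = -12*p - 4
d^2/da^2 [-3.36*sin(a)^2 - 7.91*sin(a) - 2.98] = 7.91*sin(a) - 6.72*cos(2*a)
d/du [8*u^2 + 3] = 16*u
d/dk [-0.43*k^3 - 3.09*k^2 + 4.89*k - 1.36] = -1.29*k^2 - 6.18*k + 4.89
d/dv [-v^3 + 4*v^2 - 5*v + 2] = -3*v^2 + 8*v - 5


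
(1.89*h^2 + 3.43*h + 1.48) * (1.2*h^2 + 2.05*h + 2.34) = 2.268*h^4 + 7.9905*h^3 + 13.2301*h^2 + 11.0602*h + 3.4632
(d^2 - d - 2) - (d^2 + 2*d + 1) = -3*d - 3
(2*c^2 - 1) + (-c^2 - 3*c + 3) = c^2 - 3*c + 2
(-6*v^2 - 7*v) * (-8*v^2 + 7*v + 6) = 48*v^4 + 14*v^3 - 85*v^2 - 42*v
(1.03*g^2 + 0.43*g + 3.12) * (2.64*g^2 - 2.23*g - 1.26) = 2.7192*g^4 - 1.1617*g^3 + 5.9801*g^2 - 7.4994*g - 3.9312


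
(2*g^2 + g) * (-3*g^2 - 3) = -6*g^4 - 3*g^3 - 6*g^2 - 3*g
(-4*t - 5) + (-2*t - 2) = -6*t - 7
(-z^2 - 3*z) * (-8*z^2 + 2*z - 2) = 8*z^4 + 22*z^3 - 4*z^2 + 6*z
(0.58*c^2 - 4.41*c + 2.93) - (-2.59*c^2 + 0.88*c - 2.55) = 3.17*c^2 - 5.29*c + 5.48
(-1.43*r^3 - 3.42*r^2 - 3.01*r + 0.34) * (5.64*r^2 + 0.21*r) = -8.0652*r^5 - 19.5891*r^4 - 17.6946*r^3 + 1.2855*r^2 + 0.0714*r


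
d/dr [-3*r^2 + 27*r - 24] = 27 - 6*r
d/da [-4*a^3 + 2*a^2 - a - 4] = -12*a^2 + 4*a - 1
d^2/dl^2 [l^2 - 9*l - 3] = 2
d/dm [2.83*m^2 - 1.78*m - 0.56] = 5.66*m - 1.78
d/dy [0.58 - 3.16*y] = -3.16000000000000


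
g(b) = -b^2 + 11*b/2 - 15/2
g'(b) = 11/2 - 2*b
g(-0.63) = -11.36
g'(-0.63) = 6.76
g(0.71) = -4.10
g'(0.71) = 4.08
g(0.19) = -6.49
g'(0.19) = 5.12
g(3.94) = -1.35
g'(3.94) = -2.38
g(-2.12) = -23.65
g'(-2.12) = 9.74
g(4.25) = -2.19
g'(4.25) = -3.00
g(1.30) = -2.04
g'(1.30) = 2.90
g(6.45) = -13.63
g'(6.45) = -7.40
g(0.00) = -7.50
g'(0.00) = 5.50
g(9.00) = -39.00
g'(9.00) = -12.50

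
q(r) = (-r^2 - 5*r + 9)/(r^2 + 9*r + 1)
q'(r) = (-2*r - 9)*(-r^2 - 5*r + 9)/(r^2 + 9*r + 1)^2 + (-2*r - 5)/(r^2 + 9*r + 1)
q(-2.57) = -0.98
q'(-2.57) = -0.25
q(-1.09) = -1.74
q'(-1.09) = -1.19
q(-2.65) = -0.96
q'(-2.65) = -0.24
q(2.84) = -0.38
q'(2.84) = -0.15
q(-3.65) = -0.75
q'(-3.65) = -0.19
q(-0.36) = -5.06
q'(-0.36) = -17.81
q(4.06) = -0.51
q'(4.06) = -0.08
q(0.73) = 0.59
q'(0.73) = -1.56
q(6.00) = -0.63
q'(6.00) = -0.04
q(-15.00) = -1.55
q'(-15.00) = -0.08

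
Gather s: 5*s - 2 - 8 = 5*s - 10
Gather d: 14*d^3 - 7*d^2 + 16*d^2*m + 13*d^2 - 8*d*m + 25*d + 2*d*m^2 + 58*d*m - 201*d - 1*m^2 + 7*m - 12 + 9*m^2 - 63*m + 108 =14*d^3 + d^2*(16*m + 6) + d*(2*m^2 + 50*m - 176) + 8*m^2 - 56*m + 96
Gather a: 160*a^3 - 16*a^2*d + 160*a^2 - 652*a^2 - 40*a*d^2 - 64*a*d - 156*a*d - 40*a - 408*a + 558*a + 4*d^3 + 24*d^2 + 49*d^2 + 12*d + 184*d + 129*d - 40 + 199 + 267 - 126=160*a^3 + a^2*(-16*d - 492) + a*(-40*d^2 - 220*d + 110) + 4*d^3 + 73*d^2 + 325*d + 300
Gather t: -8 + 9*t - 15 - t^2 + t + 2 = -t^2 + 10*t - 21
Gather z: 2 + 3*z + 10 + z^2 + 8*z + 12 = z^2 + 11*z + 24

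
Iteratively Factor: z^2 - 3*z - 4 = (z + 1)*(z - 4)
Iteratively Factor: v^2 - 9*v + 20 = (v - 5)*(v - 4)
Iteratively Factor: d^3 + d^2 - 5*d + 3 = (d - 1)*(d^2 + 2*d - 3) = (d - 1)^2*(d + 3)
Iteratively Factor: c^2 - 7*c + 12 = (c - 3)*(c - 4)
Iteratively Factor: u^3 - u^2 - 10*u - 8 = (u + 1)*(u^2 - 2*u - 8) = (u - 4)*(u + 1)*(u + 2)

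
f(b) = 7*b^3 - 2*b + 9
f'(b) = 21*b^2 - 2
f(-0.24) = 9.38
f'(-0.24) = -0.79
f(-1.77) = -26.28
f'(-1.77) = 63.79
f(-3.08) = -189.37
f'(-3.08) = 197.21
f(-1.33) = -4.81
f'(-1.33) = 35.15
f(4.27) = 545.44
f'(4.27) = 380.89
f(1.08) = 15.66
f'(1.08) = 22.49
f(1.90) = 53.21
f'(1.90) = 73.81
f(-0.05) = 9.10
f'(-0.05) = -1.95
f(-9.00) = -5076.00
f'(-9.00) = 1699.00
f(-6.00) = -1491.00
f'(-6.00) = 754.00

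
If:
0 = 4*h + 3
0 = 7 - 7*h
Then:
No Solution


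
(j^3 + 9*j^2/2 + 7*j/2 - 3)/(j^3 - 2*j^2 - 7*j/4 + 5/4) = 2*(j^2 + 5*j + 6)/(2*j^2 - 3*j - 5)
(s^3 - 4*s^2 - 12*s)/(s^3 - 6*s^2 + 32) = s*(s - 6)/(s^2 - 8*s + 16)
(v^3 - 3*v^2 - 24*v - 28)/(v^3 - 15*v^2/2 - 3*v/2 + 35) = 2*(v + 2)/(2*v - 5)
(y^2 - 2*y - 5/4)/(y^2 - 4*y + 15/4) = (2*y + 1)/(2*y - 3)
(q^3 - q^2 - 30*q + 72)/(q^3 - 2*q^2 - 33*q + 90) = (q - 4)/(q - 5)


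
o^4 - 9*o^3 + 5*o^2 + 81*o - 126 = (o - 7)*(o - 3)*(o - 2)*(o + 3)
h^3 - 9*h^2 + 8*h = h*(h - 8)*(h - 1)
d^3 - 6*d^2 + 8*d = d*(d - 4)*(d - 2)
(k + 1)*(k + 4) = k^2 + 5*k + 4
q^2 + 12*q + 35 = (q + 5)*(q + 7)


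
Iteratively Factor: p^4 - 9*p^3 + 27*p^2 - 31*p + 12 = (p - 1)*(p^3 - 8*p^2 + 19*p - 12) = (p - 3)*(p - 1)*(p^2 - 5*p + 4) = (p - 4)*(p - 3)*(p - 1)*(p - 1)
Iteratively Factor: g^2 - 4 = (g + 2)*(g - 2)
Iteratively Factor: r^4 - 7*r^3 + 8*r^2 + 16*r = (r)*(r^3 - 7*r^2 + 8*r + 16) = r*(r - 4)*(r^2 - 3*r - 4) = r*(r - 4)*(r + 1)*(r - 4)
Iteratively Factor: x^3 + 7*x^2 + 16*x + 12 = (x + 2)*(x^2 + 5*x + 6) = (x + 2)*(x + 3)*(x + 2)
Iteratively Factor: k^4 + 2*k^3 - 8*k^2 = (k)*(k^3 + 2*k^2 - 8*k) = k*(k + 4)*(k^2 - 2*k) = k*(k - 2)*(k + 4)*(k)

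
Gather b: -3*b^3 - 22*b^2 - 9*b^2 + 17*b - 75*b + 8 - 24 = -3*b^3 - 31*b^2 - 58*b - 16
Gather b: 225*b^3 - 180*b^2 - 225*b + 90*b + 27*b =225*b^3 - 180*b^2 - 108*b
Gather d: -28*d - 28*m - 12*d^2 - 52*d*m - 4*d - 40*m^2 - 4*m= -12*d^2 + d*(-52*m - 32) - 40*m^2 - 32*m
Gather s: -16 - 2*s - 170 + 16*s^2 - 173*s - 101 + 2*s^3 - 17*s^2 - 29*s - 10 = 2*s^3 - s^2 - 204*s - 297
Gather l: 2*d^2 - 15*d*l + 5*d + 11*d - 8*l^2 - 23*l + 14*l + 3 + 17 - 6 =2*d^2 + 16*d - 8*l^2 + l*(-15*d - 9) + 14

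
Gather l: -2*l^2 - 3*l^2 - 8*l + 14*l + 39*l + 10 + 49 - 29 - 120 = -5*l^2 + 45*l - 90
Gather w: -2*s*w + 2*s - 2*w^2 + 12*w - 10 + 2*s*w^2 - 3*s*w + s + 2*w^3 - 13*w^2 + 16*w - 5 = 3*s + 2*w^3 + w^2*(2*s - 15) + w*(28 - 5*s) - 15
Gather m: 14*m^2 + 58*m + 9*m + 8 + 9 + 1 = 14*m^2 + 67*m + 18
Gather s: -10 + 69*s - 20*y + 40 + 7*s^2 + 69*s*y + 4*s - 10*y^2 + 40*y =7*s^2 + s*(69*y + 73) - 10*y^2 + 20*y + 30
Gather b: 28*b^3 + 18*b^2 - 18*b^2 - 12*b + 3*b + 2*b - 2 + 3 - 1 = 28*b^3 - 7*b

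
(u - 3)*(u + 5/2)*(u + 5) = u^3 + 9*u^2/2 - 10*u - 75/2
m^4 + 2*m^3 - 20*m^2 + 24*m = m*(m - 2)^2*(m + 6)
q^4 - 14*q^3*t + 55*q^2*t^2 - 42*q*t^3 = q*(q - 7*t)*(q - 6*t)*(q - t)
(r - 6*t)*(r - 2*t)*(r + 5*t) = r^3 - 3*r^2*t - 28*r*t^2 + 60*t^3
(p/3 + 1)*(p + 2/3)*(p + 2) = p^3/3 + 17*p^2/9 + 28*p/9 + 4/3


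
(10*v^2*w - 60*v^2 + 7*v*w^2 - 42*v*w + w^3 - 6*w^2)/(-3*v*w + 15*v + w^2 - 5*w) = (-10*v^2*w + 60*v^2 - 7*v*w^2 + 42*v*w - w^3 + 6*w^2)/(3*v*w - 15*v - w^2 + 5*w)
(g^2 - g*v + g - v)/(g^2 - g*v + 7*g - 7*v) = (g + 1)/(g + 7)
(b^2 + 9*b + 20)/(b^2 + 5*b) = (b + 4)/b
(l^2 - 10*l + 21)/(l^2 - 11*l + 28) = (l - 3)/(l - 4)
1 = 1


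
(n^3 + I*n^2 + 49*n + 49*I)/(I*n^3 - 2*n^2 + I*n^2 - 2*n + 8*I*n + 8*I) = (-I*n^3 + n^2 - 49*I*n + 49)/(n^3 + n^2*(1 + 2*I) + 2*n*(4 + I) + 8)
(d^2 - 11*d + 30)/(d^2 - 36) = (d - 5)/(d + 6)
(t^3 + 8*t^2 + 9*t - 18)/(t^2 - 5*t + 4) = (t^2 + 9*t + 18)/(t - 4)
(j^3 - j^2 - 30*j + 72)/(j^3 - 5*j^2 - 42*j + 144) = (j - 4)/(j - 8)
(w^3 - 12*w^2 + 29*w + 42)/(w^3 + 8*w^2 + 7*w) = (w^2 - 13*w + 42)/(w*(w + 7))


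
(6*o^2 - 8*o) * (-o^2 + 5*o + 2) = -6*o^4 + 38*o^3 - 28*o^2 - 16*o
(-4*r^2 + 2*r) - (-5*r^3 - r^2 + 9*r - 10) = 5*r^3 - 3*r^2 - 7*r + 10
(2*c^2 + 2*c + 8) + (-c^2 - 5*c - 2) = c^2 - 3*c + 6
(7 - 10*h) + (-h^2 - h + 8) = -h^2 - 11*h + 15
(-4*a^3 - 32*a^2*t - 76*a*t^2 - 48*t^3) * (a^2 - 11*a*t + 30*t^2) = -4*a^5 + 12*a^4*t + 156*a^3*t^2 - 172*a^2*t^3 - 1752*a*t^4 - 1440*t^5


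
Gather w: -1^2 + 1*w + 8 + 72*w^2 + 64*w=72*w^2 + 65*w + 7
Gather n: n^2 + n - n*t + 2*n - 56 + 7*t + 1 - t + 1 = n^2 + n*(3 - t) + 6*t - 54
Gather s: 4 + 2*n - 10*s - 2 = 2*n - 10*s + 2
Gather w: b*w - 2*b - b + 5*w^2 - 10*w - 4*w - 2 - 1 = -3*b + 5*w^2 + w*(b - 14) - 3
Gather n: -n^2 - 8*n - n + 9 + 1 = -n^2 - 9*n + 10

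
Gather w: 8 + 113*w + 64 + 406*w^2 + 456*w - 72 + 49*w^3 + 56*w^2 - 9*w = 49*w^3 + 462*w^2 + 560*w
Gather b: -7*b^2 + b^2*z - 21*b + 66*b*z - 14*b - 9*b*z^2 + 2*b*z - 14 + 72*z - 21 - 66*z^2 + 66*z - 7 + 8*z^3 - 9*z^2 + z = b^2*(z - 7) + b*(-9*z^2 + 68*z - 35) + 8*z^3 - 75*z^2 + 139*z - 42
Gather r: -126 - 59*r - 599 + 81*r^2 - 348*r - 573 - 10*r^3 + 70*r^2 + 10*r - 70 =-10*r^3 + 151*r^2 - 397*r - 1368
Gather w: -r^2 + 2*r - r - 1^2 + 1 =-r^2 + r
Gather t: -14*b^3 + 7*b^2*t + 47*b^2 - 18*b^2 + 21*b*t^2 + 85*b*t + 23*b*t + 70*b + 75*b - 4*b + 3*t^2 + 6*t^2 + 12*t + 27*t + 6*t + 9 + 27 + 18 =-14*b^3 + 29*b^2 + 141*b + t^2*(21*b + 9) + t*(7*b^2 + 108*b + 45) + 54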